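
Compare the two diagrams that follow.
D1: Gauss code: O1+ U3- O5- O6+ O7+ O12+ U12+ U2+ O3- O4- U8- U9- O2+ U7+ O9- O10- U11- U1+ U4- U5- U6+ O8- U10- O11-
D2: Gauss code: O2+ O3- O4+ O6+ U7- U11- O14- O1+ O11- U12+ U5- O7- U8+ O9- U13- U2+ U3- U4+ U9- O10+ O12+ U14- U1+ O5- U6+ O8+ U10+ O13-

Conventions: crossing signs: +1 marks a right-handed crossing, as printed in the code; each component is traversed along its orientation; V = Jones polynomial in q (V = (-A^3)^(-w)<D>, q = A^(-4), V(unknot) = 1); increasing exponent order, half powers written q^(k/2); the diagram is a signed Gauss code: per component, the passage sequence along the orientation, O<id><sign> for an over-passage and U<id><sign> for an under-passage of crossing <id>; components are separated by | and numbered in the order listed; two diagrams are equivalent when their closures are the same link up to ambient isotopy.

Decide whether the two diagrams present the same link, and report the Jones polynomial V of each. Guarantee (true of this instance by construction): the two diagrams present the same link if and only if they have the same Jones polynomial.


equivalent: no
V(D1) = q^-5 - 2q^-4 + 2q^-3 - 2q^-2 + 2q^-1 - 1 + q  (w -2, c 12, <D> = A^-10 - A^-6 + 2A^-2 - 2A^2 + 2A^6 - 2A^10 + A^14)
D2 (bracket -A^-16 + A^-12 + A^-4; 14 crossings at w = 0): V = q + q^3 - q^4
why: 2 classes among 2 diagrams; unequal V(q) rules out equality


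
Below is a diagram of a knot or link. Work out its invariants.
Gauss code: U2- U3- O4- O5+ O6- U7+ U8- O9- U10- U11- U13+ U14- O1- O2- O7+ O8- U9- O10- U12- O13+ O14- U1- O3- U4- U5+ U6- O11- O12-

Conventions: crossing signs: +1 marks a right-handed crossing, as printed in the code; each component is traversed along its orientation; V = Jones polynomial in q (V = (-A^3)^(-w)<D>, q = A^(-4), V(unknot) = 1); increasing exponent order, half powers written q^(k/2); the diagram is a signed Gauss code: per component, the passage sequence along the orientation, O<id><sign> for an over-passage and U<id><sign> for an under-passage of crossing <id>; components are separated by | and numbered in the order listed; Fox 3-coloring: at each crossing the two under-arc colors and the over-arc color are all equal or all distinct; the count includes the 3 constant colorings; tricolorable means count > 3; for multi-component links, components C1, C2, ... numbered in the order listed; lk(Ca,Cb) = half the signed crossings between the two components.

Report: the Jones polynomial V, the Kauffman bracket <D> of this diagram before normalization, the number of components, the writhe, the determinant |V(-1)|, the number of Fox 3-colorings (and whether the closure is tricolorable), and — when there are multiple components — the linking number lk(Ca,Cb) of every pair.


V(q) = -q^-8 + q^-5 + q^-3
bracket: A^-12 + A^-4 - A^8, w = -8
1 component, writhe -8, over 14 crossings
det 3, colorings 9 of 3^14 — tricolorable
observation: |V(-1)| = 3: so tricolorable, since 3 divides 3


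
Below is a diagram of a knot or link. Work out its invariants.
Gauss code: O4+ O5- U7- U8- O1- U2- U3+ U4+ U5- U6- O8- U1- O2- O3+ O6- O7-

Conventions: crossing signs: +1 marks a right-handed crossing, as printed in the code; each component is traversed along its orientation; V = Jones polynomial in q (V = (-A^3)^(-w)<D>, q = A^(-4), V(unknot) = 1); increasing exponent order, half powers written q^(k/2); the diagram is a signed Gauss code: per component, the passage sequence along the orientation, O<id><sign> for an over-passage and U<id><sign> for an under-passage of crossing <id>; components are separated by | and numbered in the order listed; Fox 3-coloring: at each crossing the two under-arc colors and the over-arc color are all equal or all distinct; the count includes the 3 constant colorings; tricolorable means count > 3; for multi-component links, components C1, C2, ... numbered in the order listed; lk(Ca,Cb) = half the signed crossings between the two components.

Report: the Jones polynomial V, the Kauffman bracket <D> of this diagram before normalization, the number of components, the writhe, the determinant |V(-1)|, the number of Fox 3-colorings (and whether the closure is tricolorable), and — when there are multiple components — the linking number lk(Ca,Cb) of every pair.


V = -q^-4 + q^-3 + q^-1
<D> = A^-8 + 1 - A^4 (w = -4)
1 component over 8 crossings, w = -4
9 Fox colorings among 3^8, |V(-1)| = 3: tricolorable
why: the span of V is 3, forcing >= 3 crossings in any diagram


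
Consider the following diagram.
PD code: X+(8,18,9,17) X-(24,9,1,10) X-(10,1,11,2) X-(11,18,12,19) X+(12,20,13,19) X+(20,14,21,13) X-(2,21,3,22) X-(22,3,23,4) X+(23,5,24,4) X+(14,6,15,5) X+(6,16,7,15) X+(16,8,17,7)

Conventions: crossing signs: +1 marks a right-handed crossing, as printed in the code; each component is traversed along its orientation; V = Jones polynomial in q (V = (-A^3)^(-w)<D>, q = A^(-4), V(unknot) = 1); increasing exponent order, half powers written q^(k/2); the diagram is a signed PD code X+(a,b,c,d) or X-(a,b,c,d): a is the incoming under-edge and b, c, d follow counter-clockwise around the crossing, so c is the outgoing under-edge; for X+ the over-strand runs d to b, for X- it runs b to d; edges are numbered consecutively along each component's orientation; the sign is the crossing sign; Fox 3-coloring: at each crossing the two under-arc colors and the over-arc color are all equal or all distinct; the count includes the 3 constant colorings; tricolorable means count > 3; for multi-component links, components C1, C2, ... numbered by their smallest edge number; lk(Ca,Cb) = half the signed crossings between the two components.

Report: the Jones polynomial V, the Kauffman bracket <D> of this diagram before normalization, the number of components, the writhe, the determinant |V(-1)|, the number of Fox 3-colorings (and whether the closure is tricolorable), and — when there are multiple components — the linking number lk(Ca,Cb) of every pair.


V = -q^-2 + 2q^-1 - 2 + 4q - 4q^2 + 4q^3 - 3q^4 + 2q^5 - q^6
<D> = -A^-18 + 2A^-14 - 3A^-10 + 4A^-6 - 4A^-2 + 4A^2 - 2A^6 + 2A^10 - A^14 (w = +2)
1 component over 12 crossings, w = +2
3 Fox colorings among 3^12, |V(-1)| = 23: not tricolorable
why: V spans 8 powers of q: at least 8 crossings in any diagram


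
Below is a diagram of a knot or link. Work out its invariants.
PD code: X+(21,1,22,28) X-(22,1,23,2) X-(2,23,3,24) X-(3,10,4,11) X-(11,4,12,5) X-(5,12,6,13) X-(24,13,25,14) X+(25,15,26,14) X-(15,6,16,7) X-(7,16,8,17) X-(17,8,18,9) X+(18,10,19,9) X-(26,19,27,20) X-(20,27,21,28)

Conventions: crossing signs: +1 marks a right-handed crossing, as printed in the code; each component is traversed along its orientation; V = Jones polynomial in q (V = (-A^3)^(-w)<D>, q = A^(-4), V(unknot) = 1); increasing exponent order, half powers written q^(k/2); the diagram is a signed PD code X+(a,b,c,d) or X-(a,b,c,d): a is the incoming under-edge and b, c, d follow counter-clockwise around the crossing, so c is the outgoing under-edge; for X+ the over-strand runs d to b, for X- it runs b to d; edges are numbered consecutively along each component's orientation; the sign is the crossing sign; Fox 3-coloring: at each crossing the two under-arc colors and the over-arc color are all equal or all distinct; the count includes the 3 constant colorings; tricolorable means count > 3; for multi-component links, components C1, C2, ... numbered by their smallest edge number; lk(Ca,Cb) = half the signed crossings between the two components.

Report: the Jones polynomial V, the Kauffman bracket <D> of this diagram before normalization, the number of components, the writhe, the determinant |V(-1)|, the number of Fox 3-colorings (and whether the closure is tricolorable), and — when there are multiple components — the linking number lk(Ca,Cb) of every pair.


V(q) = q^-11 - 2q^-10 + 2q^-9 - 3q^-8 + 2q^-7 - 2q^-6 + 2q^-5 + q^-3
bracket: A^-12 + 2A^-4 - 2 + 2A^4 - 3A^8 + 2A^12 - 2A^16 + A^20, w = -8
1 component, writhe -8, over 14 crossings
det 15, colorings 9 of 3^14 — tricolorable
observation: w = -8 (over 14 crossings) is diagram-only; (-A^3)^(8) removes it from V


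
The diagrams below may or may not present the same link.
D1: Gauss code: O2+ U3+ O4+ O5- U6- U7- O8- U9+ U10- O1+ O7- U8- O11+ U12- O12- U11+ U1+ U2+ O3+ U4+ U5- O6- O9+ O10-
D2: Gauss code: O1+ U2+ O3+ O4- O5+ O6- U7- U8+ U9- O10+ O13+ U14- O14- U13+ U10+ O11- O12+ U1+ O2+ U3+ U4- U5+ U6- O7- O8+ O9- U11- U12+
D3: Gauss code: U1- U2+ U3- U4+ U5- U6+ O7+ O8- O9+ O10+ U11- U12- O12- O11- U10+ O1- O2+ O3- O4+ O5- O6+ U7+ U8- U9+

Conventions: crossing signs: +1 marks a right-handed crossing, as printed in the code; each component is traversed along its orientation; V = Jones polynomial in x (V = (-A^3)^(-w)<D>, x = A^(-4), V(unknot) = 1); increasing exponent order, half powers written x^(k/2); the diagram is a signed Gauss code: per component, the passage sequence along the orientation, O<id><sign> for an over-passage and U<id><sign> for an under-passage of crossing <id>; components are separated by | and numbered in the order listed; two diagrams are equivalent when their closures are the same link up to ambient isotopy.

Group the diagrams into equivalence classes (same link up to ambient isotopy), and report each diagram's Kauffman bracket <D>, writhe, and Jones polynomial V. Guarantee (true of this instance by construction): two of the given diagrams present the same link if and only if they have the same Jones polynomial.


grouping into links: {D1, D2, D3}
V(D1) = 1  (w 0, c 12, <D> = 1)
V(D2) = 1  [14 crossings, <D> = A^6, w = +2]
D3 (bracket 1; 12 crossings at w = 0): V = 1
why: all 3 diagrams share one V(x), hence one class


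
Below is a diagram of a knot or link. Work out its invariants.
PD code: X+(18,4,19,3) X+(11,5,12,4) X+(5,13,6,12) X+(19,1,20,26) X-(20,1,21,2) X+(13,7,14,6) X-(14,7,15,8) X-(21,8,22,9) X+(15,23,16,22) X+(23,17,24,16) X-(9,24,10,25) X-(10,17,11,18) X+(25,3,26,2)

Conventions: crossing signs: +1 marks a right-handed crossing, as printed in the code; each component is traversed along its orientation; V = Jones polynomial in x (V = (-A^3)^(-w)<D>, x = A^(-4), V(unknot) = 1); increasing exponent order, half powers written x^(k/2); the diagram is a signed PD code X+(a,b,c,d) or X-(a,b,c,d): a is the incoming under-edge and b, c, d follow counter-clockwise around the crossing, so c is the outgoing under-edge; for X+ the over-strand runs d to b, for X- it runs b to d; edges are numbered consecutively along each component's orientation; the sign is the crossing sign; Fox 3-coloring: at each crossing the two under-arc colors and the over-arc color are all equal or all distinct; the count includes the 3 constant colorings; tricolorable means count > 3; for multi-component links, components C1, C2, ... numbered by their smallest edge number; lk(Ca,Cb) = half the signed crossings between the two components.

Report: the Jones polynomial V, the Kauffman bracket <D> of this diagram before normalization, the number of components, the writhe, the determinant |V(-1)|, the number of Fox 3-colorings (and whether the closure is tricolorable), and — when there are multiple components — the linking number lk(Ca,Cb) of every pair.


V = x^-1 - 1 + 2x - 2x^2 + 2x^3 - 2x^4 + x^5
<D> = -A^-11 + 2A^-7 - 2A^-3 + 2A - 2A^5 + A^9 - A^13 (w = +3)
1 component over 13 crossings, w = +3
3 Fox colorings among 3^13, |V(-1)| = 11: not tricolorable
why: the span of V is 6, forcing >= 6 crossings in any diagram


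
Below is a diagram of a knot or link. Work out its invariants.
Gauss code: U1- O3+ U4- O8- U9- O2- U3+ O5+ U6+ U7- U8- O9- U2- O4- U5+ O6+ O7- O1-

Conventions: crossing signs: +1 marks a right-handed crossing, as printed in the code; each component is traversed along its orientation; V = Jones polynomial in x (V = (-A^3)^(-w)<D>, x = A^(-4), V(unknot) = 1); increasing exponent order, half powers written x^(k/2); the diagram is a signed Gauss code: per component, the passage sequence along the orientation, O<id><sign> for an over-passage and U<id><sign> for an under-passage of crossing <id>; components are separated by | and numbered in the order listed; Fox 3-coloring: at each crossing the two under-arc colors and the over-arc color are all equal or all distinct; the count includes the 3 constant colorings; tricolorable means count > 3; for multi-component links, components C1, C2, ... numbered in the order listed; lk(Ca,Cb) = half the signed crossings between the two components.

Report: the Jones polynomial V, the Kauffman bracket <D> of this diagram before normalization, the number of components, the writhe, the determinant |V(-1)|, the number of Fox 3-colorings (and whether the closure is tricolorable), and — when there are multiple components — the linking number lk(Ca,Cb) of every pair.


Jones polynomial: V(x) = x^-5 - 2x^-4 + 2x^-3 - 2x^-2 + 2x^-1 - 1 + x
<D> = -A^-13 + A^-9 - 2A^-5 + 2A^-1 - 2A^3 + 2A^7 - A^11; writhe -3
components 1, writhe -3 (9 crossings)
3-colorings: 3 of 3^9, det 11 — not tricolorable
note: w = -3 (over 9 crossings) is diagram-only; (-A^3)^(3) removes it from V


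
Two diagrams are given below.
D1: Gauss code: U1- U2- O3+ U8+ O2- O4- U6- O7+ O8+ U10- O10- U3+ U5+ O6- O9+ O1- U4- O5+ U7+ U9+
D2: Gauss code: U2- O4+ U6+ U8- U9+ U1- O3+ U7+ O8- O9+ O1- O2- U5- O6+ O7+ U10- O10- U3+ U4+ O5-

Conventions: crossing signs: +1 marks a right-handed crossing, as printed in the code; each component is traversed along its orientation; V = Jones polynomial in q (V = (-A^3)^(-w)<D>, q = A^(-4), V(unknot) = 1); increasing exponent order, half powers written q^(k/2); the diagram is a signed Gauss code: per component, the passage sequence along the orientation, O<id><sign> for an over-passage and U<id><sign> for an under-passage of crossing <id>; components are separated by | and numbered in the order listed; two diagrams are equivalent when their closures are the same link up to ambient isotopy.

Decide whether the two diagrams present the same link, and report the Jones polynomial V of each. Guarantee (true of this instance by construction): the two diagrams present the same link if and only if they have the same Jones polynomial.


equivalent: yes
V(D1) = q^-2 - q^-1 + 2 - 2q + q^2 - q^3 + q^4  (w 0, c 10, <D> = A^-16 - A^-12 + A^-8 - 2A^-4 + 2 - A^4 + A^8)
D2 (bracket A^-16 - A^-12 + A^-8 - 2A^-4 + 2 - A^4 + A^8; 10 crossings at w = 0): V = q^-2 - q^-1 + 2 - 2q + q^2 - q^3 + q^4
why: one V(q) for all 2 diagrams — one class (guaranteed)


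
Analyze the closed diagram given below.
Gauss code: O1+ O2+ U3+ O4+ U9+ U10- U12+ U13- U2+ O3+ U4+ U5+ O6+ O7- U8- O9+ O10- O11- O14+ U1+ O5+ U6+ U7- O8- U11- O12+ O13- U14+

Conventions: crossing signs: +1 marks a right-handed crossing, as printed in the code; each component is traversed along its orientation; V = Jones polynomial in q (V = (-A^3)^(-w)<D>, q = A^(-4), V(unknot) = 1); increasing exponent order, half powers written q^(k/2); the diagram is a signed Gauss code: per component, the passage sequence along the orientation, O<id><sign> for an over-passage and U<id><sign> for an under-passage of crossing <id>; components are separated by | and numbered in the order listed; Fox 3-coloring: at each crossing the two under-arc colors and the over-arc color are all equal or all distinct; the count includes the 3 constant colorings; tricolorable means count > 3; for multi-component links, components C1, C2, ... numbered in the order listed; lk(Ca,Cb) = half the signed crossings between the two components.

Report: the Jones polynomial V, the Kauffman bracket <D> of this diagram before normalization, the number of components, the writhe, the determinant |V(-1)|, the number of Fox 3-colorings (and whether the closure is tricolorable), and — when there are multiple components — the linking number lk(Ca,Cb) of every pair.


Jones polynomial: V(q) = q + q^3 - q^4
<D> = -A^-4 + 1 + A^8; writhe +4
components 1, writhe +4 (14 crossings)
3-colorings: 9 of 3^14, det 3 — tricolorable
note: the span of V is 3, forcing >= 3 crossings in any diagram


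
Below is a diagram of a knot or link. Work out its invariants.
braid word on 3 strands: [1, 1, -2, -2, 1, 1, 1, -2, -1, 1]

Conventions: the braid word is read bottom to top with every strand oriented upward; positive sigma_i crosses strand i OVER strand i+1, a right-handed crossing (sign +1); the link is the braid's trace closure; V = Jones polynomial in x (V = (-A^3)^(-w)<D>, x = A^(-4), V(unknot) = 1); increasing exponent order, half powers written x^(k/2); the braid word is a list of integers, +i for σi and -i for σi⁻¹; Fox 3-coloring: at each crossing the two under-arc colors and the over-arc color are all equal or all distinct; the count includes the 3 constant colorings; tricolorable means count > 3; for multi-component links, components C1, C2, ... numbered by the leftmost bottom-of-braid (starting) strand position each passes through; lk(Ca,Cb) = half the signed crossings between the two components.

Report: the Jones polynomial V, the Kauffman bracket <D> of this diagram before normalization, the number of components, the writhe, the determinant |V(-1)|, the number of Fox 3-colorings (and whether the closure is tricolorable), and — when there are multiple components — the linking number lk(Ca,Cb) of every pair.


V = -x^-2 + 2x^-1 - 3 + 5x - 4x^2 + 5x^3 - 4x^4 + 2x^5 - x^6
<D> = -A^-18 + 2A^-14 - 4A^-10 + 5A^-6 - 4A^-2 + 5A^2 - 3A^6 + 2A^10 - A^14 (w = +2)
1 component over 10 crossings, w = +2
9 Fox colorings among 3^10, |V(-1)| = 27: tricolorable
why: inverse pairs cancel, leaving σ1 σ1 σ2⁻¹ σ2⁻¹ σ1 σ1 σ1 σ2⁻¹


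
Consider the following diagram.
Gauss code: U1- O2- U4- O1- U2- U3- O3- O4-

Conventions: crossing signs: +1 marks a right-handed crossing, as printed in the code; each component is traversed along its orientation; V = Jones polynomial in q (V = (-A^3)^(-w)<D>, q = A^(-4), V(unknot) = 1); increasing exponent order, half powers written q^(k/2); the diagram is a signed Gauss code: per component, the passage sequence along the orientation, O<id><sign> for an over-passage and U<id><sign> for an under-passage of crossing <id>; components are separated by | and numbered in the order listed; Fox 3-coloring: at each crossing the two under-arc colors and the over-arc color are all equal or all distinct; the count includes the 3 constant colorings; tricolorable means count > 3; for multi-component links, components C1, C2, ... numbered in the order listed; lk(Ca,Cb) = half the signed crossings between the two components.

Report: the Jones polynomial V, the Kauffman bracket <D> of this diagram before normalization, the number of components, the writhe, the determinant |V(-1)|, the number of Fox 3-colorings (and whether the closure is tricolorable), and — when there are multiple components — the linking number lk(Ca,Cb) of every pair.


V(q) = -q^-4 + q^-3 + q^-1
bracket: A^-8 + 1 - A^4, w = -4
1 component, writhe -4, over 4 crossings
det 3, colorings 9 of 3^4 — tricolorable
observation: V spans 3 powers of q: at least 3 crossings in any diagram


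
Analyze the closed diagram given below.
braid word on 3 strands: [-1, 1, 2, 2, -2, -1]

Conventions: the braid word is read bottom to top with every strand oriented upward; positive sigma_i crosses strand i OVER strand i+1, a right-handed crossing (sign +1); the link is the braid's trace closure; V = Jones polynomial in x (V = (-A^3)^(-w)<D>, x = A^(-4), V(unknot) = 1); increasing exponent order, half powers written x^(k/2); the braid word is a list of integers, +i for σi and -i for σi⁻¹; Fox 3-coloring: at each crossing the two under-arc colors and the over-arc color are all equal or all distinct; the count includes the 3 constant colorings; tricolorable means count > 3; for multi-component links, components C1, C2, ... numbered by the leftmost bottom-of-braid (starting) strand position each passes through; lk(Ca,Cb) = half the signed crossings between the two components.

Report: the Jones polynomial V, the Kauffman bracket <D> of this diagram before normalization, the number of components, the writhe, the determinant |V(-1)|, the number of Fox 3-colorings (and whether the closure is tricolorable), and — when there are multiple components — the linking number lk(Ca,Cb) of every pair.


V = 1
<D> = 1 (w = 0)
1 component over 6 crossings, w = 0
3 Fox colorings among 3^6, |V(-1)| = 1: not tricolorable
why: |V(-1)| = 1: so not tricolorable, since 3 does not divide 1


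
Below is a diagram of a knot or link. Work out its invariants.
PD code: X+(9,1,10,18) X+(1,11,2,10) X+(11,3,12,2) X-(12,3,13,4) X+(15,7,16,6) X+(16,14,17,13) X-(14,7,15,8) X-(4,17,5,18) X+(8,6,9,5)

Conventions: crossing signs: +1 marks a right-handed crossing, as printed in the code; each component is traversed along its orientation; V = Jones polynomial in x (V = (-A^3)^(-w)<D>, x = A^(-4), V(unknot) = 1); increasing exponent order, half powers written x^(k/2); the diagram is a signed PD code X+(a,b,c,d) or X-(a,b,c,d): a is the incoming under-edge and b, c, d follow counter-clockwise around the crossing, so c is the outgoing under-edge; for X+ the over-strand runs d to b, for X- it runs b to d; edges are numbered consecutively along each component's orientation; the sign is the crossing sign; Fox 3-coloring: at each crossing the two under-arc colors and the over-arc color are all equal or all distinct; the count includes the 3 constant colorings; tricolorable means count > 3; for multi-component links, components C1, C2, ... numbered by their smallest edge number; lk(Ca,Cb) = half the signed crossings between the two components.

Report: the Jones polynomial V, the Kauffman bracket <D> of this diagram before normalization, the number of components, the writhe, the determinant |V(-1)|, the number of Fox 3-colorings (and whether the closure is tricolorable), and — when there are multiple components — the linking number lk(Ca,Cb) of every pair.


V = 1
<D> = -A^9 (w = +3)
1 component over 9 crossings, w = +3
3 Fox colorings among 3^9, |V(-1)| = 1: not tricolorable
why: det 1 = |V(-1)|; not divisible by 3, so not tricolorable


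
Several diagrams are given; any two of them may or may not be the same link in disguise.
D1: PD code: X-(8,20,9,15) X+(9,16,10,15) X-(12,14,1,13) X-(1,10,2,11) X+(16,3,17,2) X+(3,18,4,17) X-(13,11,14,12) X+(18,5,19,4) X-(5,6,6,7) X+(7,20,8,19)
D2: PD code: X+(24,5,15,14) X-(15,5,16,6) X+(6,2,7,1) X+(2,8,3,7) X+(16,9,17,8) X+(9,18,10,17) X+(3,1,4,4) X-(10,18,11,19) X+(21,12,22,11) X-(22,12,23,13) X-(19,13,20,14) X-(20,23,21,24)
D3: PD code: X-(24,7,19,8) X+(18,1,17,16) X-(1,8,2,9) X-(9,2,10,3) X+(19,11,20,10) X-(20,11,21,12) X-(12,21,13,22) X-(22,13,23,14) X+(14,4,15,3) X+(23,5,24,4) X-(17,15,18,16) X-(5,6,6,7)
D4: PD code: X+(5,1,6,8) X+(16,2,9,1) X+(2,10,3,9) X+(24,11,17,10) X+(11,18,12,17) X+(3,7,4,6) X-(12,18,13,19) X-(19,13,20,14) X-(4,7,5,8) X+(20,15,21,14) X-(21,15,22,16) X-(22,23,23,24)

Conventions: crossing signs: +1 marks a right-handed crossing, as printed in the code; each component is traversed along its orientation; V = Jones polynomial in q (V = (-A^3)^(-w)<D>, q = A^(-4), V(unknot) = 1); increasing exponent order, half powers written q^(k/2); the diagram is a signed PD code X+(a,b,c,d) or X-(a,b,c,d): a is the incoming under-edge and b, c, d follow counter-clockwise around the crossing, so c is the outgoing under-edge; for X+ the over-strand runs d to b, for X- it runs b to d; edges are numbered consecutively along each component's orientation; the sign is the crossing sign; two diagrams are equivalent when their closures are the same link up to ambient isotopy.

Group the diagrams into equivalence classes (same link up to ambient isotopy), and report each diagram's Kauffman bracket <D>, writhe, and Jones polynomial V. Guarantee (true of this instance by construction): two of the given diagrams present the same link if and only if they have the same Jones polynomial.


classes: {D1} | {D2, D4} | {D3}
V(D1) = q^-1 + 2q - q^2 + 2q^3 - q^4 + q^5  [10 crossings, <D> = A^-20 - A^-16 + 2A^-12 - A^-8 + 2A^-4 + A^4, w = 0]
V(D2) = 1 + q + q^2 + q^3  [12 crossings, <D> = A^-6 + A^-2 + A^2 + A^6, w = +2]
D3 (bracket A^-12 + A^-8 + A^-4 + 1; 12 crossings at w = -4): V = q^-3 + q^-2 + q^-1 + 1
V(D4) = 1 + q + q^2 + q^3  [12 crossings, <D> = A^-6 + A^-2 + A^2 + A^6, w = +2]
note: 3 classes among 4 diagrams; unequal V(q) rules out equality


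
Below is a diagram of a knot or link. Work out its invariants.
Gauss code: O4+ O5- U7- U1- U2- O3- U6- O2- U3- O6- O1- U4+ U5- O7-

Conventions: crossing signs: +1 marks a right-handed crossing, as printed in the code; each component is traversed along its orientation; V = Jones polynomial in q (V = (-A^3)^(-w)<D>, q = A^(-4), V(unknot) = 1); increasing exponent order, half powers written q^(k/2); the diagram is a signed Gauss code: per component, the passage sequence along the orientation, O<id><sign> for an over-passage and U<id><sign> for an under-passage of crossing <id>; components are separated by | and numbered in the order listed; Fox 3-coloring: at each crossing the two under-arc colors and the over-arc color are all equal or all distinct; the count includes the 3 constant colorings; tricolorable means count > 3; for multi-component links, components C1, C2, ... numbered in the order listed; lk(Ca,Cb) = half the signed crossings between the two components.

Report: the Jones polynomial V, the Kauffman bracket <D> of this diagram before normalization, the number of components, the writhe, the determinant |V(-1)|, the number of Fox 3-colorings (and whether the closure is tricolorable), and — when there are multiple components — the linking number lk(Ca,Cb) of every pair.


V = -q^-4 + q^-3 + q^-1
<D> = -A^-11 - A^-3 + A (w = -5)
1 component over 7 crossings, w = -5
9 Fox colorings among 3^7, |V(-1)| = 3: tricolorable
why: det 3 = |V(-1)|; divisible by 3, so tricolorable


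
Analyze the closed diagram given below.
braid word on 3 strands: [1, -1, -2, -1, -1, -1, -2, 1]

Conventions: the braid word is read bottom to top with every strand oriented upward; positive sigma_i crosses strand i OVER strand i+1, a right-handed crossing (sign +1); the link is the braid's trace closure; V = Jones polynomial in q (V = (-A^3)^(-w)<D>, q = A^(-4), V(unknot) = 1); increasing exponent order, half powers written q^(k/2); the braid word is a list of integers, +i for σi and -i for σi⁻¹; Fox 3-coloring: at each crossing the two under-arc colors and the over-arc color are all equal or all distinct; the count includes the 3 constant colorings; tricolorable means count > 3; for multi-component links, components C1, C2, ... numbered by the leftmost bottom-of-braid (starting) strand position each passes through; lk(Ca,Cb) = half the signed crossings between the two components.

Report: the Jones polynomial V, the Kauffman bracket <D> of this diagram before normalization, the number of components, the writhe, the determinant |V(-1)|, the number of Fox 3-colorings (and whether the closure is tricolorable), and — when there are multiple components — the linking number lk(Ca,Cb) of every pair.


Jones polynomial: V(q) = -q^-6 + q^-5 - q^-4 + 2q^-3 - q^-2 + q^-1
<D> = A^-8 - A^-4 + 2 - A^4 + A^8 - A^12; writhe -4
components 1, writhe -4 (8 crossings)
3-colorings: 3 of 3^8, det 7 — not tricolorable
note: the word shrinks to σ2⁻¹ σ1⁻¹ σ1⁻¹ σ1⁻¹ σ2⁻¹ σ1 after cancelling


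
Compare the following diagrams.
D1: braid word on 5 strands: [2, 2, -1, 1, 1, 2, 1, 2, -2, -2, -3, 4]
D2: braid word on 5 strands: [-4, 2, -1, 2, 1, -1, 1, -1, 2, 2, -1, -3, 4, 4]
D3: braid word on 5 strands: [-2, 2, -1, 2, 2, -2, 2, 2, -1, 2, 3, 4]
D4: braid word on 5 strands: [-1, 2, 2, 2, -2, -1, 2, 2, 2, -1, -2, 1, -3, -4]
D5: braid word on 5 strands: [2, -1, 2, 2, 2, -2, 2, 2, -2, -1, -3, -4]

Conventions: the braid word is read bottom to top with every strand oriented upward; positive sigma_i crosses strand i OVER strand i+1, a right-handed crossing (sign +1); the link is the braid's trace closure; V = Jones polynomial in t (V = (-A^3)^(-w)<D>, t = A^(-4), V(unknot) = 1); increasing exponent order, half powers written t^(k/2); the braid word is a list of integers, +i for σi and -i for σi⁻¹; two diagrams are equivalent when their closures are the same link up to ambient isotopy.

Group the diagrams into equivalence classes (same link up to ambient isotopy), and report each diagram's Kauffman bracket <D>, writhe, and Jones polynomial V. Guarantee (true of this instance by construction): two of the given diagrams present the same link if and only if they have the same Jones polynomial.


equivalence classes: {D1} | {D2, D3, D4, D5}
D1 (bracket -A^-4 + 1 + A^8; 12 crossings at w = +4): V = t + t^3 - t^4
V(D2) = t^-1 - 1 + 2t - 2t^2 + 2t^3 - 2t^4 + t^5  [14 crossings, <D> = A^-14 - 2A^-10 + 2A^-6 - 2A^-2 + 2A^2 - A^6 + A^10, w = +2]
V(D3) = t^-1 - 1 + 2t - 2t^2 + 2t^3 - 2t^4 + t^5  (w +4, c 12, <D> = A^-8 - 2A^-4 + 2 - 2A^4 + 2A^8 - A^12 + A^16)
D4 (bracket A^-20 - 2A^-16 + 2A^-12 - 2A^-8 + 2A^-4 - 1 + A^4; 14 crossings at w = 0): V = t^-1 - 1 + 2t - 2t^2 + 2t^3 - 2t^4 + t^5
V(D5) = t^-1 - 1 + 2t - 2t^2 + 2t^3 - 2t^4 + t^5  (w 0, c 12, <D> = A^-20 - 2A^-16 + 2A^-12 - 2A^-8 + 2A^-4 - 1 + A^4)
key observation: 2 values of V(t) split the 5 diagrams


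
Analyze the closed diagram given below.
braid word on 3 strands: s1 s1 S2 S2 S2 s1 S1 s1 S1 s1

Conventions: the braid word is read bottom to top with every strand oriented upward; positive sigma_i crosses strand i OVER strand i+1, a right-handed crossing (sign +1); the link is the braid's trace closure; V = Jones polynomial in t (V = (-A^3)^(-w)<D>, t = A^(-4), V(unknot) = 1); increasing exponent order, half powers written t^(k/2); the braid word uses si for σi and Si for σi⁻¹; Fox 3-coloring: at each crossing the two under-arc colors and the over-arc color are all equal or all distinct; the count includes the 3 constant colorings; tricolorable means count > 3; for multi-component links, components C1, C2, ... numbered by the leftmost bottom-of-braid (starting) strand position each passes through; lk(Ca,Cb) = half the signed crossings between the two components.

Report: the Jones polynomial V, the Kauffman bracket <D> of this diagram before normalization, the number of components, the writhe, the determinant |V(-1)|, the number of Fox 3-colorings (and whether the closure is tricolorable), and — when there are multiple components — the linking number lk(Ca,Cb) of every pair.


V(t) = -t^-3 + t^-2 - t^-1 + 3 - t + t^2 - t^3
bracket: -A^-12 + A^-8 - A^-4 + 3 - A^4 + A^8 - A^12, w = 0
1 component, writhe 0, over 10 crossings
det 9, colorings 27 of 3^10 — tricolorable
observation: det 9 = |V(-1)|; divisible by 3, so tricolorable


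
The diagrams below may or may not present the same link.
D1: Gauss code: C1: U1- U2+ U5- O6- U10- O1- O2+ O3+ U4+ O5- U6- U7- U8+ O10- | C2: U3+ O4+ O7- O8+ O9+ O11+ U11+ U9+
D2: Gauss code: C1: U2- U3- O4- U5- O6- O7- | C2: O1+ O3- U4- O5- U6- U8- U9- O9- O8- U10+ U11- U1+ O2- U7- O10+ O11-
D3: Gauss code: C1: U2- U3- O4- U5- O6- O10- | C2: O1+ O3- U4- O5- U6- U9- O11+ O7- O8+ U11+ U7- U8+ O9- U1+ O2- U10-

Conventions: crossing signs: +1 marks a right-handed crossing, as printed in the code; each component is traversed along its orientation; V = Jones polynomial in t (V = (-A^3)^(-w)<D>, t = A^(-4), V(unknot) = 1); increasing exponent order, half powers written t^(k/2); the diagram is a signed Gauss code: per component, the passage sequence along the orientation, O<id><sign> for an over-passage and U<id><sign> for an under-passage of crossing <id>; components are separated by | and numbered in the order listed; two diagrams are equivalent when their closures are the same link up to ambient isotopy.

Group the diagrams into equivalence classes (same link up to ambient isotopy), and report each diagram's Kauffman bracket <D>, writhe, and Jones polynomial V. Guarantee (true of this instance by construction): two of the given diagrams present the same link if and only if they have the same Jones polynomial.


grouping into links: {D1} | {D2, D3}
V(D1) = t^(-7/2) - t^(-5/2) + t^(-3/2) - 2t^(-1/2) - t^(3/2)  (w +1, c 11, <D> = A^-3 + 2A^5 - A^9 + A^13 - A^17)
D2 (bracket A^-15 - A^-11 + 2A^-7 - 2A^-3 + 2A - A^5 + A^9; 11 crossings at w = -7): V = -t^(-15/2) + t^(-13/2) - 2t^(-11/2) + 2t^(-9/2) - 2t^(-7/2) + t^(-5/2) - t^(-3/2)
V(D3) = -t^(-15/2) + t^(-13/2) - 2t^(-11/2) + 2t^(-9/2) - 2t^(-7/2) + t^(-5/2) - t^(-3/2)  [11 crossings, <D> = A^-9 - A^-5 + 2A^-1 - 2A^3 + 2A^7 - A^11 + A^15, w = -5]
why: 2 values of V(t) split the 3 diagrams


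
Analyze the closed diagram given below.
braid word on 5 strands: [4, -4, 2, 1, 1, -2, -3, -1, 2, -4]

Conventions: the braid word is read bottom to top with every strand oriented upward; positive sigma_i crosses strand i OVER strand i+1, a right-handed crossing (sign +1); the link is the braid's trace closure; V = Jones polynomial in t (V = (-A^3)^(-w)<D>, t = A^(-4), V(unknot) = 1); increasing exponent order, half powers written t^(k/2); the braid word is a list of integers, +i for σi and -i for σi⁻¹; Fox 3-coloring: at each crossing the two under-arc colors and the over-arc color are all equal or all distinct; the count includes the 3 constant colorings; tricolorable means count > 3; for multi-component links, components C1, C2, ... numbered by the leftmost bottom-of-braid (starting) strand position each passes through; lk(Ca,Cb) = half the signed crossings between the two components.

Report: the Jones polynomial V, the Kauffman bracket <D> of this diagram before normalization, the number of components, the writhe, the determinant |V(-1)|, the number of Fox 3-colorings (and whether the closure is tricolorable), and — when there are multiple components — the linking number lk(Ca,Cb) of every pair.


V = t + t^3 - t^4
<D> = -A^-16 + A^-12 + A^-4 (w = 0)
1 component over 10 crossings, w = 0
9 Fox colorings among 3^10, |V(-1)| = 3: tricolorable
why: w = 0 (over 10 crossings) is diagram-only; (-A^3)^(0) removes it from V


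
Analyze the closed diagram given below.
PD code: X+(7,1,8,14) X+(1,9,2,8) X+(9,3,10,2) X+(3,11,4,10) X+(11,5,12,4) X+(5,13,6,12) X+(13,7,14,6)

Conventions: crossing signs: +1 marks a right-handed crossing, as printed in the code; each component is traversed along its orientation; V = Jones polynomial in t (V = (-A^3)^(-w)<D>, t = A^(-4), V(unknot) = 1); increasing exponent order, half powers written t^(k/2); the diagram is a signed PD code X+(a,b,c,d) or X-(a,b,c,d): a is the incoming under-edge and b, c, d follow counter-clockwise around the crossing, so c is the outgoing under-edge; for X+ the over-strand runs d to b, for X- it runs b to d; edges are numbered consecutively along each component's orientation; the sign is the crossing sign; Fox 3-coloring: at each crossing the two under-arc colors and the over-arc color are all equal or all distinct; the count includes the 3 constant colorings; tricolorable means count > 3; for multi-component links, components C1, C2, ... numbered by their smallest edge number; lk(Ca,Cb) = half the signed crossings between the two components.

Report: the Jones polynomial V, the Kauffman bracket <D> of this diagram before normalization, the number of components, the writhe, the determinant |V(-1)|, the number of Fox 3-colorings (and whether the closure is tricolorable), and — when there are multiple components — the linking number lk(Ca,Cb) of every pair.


V(t) = t^3 + t^5 - t^6 + t^7 - t^8 + t^9 - t^10
bracket: A^-19 - A^-15 + A^-11 - A^-7 + A^-3 - A - A^9, w = +7
1 component, writhe +7, over 7 crossings
det 7, colorings 3 of 3^7 — not tricolorable
observation: det 7 = |V(-1)|; not divisible by 3, so not tricolorable


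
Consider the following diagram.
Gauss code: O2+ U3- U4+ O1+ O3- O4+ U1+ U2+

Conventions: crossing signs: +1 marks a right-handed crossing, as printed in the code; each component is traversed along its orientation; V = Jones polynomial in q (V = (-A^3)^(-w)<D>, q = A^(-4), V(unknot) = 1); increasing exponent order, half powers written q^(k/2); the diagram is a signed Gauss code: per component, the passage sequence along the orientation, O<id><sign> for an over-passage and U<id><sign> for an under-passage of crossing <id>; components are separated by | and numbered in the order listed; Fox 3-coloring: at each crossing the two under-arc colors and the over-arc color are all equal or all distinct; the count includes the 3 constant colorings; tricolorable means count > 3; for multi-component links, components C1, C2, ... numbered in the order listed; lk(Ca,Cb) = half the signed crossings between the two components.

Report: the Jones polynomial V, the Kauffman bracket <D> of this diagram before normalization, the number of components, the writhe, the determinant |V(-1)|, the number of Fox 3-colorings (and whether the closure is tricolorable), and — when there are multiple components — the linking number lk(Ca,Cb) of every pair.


V = 1
<D> = A^6 (w = +2)
1 component over 4 crossings, w = +2
3 Fox colorings among 3^4, |V(-1)| = 1: not tricolorable
why: det 1 = |V(-1)|; not divisible by 3, so not tricolorable


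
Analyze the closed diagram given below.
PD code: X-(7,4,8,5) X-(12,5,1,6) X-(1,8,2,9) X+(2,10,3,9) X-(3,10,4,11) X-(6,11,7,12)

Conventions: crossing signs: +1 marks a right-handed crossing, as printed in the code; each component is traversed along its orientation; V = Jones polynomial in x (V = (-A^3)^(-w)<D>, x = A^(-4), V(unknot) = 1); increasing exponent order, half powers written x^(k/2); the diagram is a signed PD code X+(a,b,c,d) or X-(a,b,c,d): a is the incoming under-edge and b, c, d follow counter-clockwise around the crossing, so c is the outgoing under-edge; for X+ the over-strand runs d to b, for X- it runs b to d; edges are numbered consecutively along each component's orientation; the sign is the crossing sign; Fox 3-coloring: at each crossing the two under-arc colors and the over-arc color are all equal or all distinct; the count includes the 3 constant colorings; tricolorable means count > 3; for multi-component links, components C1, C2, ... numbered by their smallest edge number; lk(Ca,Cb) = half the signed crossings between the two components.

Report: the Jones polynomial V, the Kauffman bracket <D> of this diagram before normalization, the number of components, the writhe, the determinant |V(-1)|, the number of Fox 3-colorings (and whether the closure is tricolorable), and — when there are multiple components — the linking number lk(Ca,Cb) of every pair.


Jones polynomial: V(x) = -x^-4 + x^-3 + x^-1
<D> = A^-8 + 1 - A^4; writhe -4
components 1, writhe -4 (6 crossings)
3-colorings: 9 of 3^6, det 3 — tricolorable
note: |V(-1)| = 3: so tricolorable, since 3 divides 3


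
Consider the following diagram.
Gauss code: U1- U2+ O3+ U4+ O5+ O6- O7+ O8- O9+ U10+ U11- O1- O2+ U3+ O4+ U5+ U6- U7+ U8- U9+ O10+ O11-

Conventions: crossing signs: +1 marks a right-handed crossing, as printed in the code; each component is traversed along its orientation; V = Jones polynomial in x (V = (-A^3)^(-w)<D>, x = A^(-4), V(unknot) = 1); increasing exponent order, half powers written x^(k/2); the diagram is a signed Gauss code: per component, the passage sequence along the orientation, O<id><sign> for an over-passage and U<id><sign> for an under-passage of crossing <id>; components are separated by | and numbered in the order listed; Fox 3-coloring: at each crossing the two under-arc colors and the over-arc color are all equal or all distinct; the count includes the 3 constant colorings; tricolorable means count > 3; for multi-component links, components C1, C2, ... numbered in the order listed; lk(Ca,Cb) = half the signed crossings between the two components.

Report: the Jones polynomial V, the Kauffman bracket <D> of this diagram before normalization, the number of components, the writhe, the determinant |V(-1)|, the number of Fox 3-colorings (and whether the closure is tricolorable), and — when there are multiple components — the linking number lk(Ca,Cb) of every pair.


Jones polynomial: V(x) = x + x^3 - x^4
<D> = A^-7 - A^-3 - A^5; writhe +3
components 1, writhe +3 (11 crossings)
3-colorings: 9 of 3^11, det 3 — tricolorable
note: det 3 = |V(-1)|; divisible by 3, so tricolorable


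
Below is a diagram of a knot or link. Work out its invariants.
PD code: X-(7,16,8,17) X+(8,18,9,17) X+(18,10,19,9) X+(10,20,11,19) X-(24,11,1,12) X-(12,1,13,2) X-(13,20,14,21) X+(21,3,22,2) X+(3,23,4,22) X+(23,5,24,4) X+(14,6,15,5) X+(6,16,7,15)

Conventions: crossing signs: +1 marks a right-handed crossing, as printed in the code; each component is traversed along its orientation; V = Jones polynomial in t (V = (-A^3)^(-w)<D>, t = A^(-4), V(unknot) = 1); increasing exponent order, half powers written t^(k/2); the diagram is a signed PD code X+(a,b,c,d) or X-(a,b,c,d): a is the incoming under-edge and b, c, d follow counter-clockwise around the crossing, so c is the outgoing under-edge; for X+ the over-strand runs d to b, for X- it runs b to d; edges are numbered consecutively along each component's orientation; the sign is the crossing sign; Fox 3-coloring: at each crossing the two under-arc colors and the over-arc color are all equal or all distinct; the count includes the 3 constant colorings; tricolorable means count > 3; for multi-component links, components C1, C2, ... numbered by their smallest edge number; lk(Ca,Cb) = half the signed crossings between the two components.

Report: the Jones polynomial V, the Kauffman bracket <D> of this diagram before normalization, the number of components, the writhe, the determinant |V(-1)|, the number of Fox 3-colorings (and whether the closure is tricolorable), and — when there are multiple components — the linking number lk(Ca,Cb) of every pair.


V(t) = 1 - t + 3t^2 - 3t^3 + 3t^4 - 4t^5 + 3t^6 - 2t^7 + t^8
bracket: A^-20 - 2A^-16 + 3A^-12 - 4A^-8 + 3A^-4 - 3 + 3A^4 - A^8 + A^12, w = +4
1 component, writhe +4, over 12 crossings
det 21, colorings 9 of 3^12 — tricolorable
observation: w = +4 (over 12 crossings) is diagram-only; (-A^3)^(-4) removes it from V
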